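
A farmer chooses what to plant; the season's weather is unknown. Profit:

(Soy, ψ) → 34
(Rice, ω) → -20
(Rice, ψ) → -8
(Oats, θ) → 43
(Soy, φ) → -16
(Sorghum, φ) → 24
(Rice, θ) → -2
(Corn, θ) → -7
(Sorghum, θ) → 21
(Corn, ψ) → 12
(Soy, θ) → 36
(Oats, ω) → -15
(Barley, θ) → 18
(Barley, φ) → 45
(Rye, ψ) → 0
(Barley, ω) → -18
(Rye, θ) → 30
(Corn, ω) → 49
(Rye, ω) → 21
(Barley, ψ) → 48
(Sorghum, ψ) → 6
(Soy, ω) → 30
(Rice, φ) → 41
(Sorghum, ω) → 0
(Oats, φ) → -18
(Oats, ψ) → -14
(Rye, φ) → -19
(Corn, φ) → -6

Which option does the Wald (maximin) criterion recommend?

Row minima: Oats=-18, Rice=-20, Rye=-19, Barley=-18, Corn=-7, Sorghum=0, Soy=-16
Best worst-case = 0 → Sorghum.

Sorghum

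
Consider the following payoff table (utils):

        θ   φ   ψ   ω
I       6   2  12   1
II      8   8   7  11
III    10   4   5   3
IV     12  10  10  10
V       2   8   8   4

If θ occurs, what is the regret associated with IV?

0

Best payoff under θ is 12.
Regret = 12 − 12 = 0.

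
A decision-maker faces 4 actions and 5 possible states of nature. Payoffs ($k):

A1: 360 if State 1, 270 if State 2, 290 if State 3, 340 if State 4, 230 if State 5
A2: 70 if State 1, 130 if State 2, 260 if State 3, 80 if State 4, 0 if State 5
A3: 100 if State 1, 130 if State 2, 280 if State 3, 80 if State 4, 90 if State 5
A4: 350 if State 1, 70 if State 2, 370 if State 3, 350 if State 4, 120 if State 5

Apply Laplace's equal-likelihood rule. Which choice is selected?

Row averages: A1=298, A2=108, A3=136, A4=252
Highest average = 298 → A1.

A1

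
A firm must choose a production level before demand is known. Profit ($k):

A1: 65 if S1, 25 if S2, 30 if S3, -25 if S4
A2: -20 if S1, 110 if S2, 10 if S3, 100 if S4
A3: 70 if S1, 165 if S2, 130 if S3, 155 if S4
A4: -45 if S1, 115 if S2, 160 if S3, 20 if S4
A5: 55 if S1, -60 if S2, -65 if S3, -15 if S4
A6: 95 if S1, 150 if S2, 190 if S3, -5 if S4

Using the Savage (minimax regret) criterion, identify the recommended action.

A3

Column bests: S1=95, S2=165, S3=190, S4=155.
A1 regrets: 30, 140, 160, 180 → max 180
A2 regrets: 115, 55, 180, 55 → max 180
A3 regrets: 25, 0, 60, 0 → max 60
A4 regrets: 140, 50, 30, 135 → max 140
A5 regrets: 40, 225, 255, 170 → max 255
A6 regrets: 0, 15, 0, 160 → max 160
Smallest max regret = 60 → A3.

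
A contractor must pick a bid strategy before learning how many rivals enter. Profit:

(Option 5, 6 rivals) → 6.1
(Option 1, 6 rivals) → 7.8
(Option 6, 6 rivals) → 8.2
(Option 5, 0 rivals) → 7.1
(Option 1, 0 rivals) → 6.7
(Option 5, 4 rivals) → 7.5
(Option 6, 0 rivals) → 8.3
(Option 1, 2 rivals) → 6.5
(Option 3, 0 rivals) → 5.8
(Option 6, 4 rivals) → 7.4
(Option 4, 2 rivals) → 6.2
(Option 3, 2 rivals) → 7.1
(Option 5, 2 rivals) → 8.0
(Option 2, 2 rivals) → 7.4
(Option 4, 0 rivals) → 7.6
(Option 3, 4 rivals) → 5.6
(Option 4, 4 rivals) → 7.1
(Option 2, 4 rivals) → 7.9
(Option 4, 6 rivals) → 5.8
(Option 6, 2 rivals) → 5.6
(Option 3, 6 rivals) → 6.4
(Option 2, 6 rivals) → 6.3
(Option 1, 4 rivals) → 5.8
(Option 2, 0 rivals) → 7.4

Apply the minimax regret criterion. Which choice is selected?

Column bests: 0 rivals=8.3, 2 rivals=8.0, 4 rivals=7.9, 6 rivals=8.2.
Option 1 regrets: 1.6, 1.5, 2.1, 0.4 → max 2.1
Option 2 regrets: 0.9, 0.6, 0.0, 1.9 → max 1.9
Option 3 regrets: 2.5, 0.9, 2.3, 1.8 → max 2.5
Option 4 regrets: 0.7, 1.8, 0.8, 2.4 → max 2.4
Option 5 regrets: 1.2, 0.0, 0.4, 2.1 → max 2.1
Option 6 regrets: 0.0, 2.4, 0.5, 0.0 → max 2.4
Smallest max regret = 1.9 → Option 2.

Option 2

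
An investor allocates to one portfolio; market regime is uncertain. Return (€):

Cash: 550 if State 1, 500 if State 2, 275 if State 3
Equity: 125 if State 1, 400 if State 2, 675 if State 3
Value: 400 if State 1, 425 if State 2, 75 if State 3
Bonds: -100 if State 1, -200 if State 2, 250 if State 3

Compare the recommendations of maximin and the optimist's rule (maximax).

maximin → Cash; maximax → Equity (disagree)

Row minima: Cash=275, Equity=125, Value=75, Bonds=-200
Best worst-case = 275 → Cash.
Row maxima: Cash=550, Equity=675, Value=425, Bonds=250
Best best-case = 675 → Equity.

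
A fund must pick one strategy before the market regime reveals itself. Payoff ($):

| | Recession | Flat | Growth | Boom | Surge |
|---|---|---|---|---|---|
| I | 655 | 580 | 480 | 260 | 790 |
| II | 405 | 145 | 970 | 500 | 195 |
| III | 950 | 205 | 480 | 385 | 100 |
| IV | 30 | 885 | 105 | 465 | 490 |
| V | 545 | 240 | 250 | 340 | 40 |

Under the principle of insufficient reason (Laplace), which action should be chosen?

I

Row averages: I=553, II=443, III=424, IV=395, V=283
Highest average = 553 → I.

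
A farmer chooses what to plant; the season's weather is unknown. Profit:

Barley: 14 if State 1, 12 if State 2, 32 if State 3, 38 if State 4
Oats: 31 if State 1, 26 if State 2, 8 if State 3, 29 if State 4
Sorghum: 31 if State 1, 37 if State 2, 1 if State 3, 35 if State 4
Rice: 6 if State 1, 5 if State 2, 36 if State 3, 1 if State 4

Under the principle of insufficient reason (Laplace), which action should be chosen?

Sorghum

Row averages: Barley=24, Oats=23.5, Sorghum=26, Rice=12
Highest average = 26 → Sorghum.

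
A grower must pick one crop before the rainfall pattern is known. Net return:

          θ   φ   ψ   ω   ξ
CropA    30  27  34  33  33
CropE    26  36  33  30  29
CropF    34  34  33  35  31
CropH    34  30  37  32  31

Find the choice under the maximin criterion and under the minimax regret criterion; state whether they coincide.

Row minima: CropA=27, CropE=26, CropF=31, CropH=30
Best worst-case = 31 → CropF.
Column bests: θ=34, φ=36, ψ=37, ω=35, ξ=33.
CropA regrets: 4, 9, 3, 2, 0 → max 9
CropE regrets: 8, 0, 4, 5, 4 → max 8
CropF regrets: 0, 2, 4, 0, 2 → max 4
CropH regrets: 0, 6, 0, 3, 2 → max 6
Smallest max regret = 4 → CropF.

maximin → CropF; minimax regret → CropF (agree)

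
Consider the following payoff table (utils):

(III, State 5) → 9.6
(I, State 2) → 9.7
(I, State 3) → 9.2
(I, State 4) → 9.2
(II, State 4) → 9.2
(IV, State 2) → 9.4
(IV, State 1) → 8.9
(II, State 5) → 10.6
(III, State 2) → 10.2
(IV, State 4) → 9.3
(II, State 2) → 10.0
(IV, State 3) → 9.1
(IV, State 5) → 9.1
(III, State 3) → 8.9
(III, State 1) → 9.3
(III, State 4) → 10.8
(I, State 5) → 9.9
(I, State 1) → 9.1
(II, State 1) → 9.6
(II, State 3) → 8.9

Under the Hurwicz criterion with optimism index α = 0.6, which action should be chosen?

I: 0.6·9.9 + 0.4·9.1 = 9.58
II: 0.6·10.6 + 0.4·8.9 = 9.92
III: 0.6·10.8 + 0.4·8.9 = 10.04
IV: 0.6·9.4 + 0.4·8.9 = 9.2
Highest Hurwicz score = 10.04 → III.

III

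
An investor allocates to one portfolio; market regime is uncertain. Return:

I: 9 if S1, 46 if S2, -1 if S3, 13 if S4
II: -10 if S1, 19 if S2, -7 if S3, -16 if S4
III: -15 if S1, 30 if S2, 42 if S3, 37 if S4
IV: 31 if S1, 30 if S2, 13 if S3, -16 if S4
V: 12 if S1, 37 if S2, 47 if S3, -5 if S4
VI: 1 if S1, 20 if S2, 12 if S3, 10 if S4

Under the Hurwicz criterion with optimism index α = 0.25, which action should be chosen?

I

I: 0.25·46 + 0.75·(-1) = 10.75
II: 0.25·19 + 0.75·(-16) = -7.25
III: 0.25·42 + 0.75·(-15) = -0.75
IV: 0.25·31 + 0.75·(-16) = -4.25
V: 0.25·47 + 0.75·(-5) = 8
VI: 0.25·20 + 0.75·1 = 5.75
Highest Hurwicz score = 10.75 → I.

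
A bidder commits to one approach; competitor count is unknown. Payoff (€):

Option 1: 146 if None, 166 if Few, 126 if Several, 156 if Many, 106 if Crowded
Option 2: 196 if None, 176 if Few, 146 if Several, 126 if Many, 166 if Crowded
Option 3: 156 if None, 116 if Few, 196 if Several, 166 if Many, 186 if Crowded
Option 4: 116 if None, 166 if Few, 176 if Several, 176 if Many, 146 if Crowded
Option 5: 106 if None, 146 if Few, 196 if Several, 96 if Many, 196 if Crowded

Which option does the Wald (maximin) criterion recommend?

Row minima: Option 1=106, Option 2=126, Option 3=116, Option 4=116, Option 5=96
Best worst-case = 126 → Option 2.

Option 2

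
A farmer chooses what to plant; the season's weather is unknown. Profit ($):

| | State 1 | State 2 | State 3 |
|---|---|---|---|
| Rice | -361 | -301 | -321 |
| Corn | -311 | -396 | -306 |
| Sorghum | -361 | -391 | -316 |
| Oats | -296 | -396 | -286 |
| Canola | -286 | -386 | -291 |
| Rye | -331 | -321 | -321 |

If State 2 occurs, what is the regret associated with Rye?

Best payoff under State 2 is -301.
Regret = -301 − (-321) = 20.

20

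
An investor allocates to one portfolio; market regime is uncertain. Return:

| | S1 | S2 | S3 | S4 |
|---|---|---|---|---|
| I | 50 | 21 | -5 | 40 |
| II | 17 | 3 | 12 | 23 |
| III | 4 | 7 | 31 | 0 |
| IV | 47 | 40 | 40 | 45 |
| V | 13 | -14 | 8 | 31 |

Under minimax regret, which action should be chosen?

Column bests: S1=50, S2=40, S3=40, S4=45.
I regrets: 0, 19, 45, 5 → max 45
II regrets: 33, 37, 28, 22 → max 37
III regrets: 46, 33, 9, 45 → max 46
IV regrets: 3, 0, 0, 0 → max 3
V regrets: 37, 54, 32, 14 → max 54
Smallest max regret = 3 → IV.

IV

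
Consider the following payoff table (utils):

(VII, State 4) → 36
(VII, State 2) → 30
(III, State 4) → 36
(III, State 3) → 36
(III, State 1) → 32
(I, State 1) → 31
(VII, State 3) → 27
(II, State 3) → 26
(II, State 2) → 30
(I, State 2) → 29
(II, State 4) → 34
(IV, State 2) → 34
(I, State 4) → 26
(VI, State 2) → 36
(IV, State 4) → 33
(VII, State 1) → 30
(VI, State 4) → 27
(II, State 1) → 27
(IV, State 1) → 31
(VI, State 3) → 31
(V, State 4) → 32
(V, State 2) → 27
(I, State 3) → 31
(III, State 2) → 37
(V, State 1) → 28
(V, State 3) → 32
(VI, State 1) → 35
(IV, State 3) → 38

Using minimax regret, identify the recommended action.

III

Column bests: State 1=35, State 2=37, State 3=38, State 4=36.
I regrets: 4, 8, 7, 10 → max 10
II regrets: 8, 7, 12, 2 → max 12
III regrets: 3, 0, 2, 0 → max 3
IV regrets: 4, 3, 0, 3 → max 4
V regrets: 7, 10, 6, 4 → max 10
VI regrets: 0, 1, 7, 9 → max 9
VII regrets: 5, 7, 11, 0 → max 11
Smallest max regret = 3 → III.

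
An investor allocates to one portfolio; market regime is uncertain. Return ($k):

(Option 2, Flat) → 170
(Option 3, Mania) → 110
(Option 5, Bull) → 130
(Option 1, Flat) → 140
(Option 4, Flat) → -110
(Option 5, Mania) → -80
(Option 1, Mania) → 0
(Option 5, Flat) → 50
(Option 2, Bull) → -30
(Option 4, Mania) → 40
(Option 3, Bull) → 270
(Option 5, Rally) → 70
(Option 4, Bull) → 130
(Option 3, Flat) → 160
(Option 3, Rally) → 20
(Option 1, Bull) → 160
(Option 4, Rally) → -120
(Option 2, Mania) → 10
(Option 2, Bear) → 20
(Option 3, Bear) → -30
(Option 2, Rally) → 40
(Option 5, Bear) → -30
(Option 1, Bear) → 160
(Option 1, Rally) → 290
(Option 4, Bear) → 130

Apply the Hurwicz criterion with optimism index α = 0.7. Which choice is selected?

Option 1

Option 1: 0.7·290 + 0.3·0 = 203
Option 2: 0.7·170 + 0.3·(-30) = 110
Option 3: 0.7·270 + 0.3·(-30) = 180
Option 4: 0.7·130 + 0.3·(-120) = 55
Option 5: 0.7·130 + 0.3·(-80) = 67
Highest Hurwicz score = 203 → Option 1.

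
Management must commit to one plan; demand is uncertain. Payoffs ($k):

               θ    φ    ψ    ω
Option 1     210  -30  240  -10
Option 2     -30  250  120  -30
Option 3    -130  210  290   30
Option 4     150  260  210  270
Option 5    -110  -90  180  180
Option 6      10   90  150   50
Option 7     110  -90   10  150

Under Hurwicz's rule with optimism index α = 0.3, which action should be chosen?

Option 4

Option 1: 0.3·240 + 0.7·(-30) = 51
Option 2: 0.3·250 + 0.7·(-30) = 54
Option 3: 0.3·290 + 0.7·(-130) = -4
Option 4: 0.3·270 + 0.7·150 = 186
Option 5: 0.3·180 + 0.7·(-110) = -23
Option 6: 0.3·150 + 0.7·10 = 52
Option 7: 0.3·150 + 0.7·(-90) = -18
Highest Hurwicz score = 186 → Option 4.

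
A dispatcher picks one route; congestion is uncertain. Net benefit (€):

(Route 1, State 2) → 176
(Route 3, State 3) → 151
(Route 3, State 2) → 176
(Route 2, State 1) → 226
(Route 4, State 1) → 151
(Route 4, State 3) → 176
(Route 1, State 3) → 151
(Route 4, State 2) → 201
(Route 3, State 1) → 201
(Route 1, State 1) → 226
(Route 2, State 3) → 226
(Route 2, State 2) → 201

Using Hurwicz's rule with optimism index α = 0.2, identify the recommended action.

Route 1: 0.2·226 + 0.8·151 = 166
Route 2: 0.2·226 + 0.8·201 = 206
Route 3: 0.2·201 + 0.8·151 = 161
Route 4: 0.2·201 + 0.8·151 = 161
Highest Hurwicz score = 206 → Route 2.

Route 2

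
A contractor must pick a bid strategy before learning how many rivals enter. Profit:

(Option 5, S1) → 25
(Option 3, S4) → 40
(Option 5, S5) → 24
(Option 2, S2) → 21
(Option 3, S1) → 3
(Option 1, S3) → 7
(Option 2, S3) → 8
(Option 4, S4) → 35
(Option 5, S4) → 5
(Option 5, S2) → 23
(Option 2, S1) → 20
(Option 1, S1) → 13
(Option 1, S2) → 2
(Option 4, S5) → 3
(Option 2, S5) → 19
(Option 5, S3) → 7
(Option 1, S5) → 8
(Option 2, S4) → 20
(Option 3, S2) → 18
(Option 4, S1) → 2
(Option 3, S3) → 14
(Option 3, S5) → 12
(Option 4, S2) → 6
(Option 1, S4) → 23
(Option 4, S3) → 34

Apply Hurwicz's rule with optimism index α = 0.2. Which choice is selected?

Option 2

Option 1: 0.2·23 + 0.8·2 = 6.2
Option 2: 0.2·21 + 0.8·8 = 10.6
Option 3: 0.2·40 + 0.8·3 = 10.4
Option 4: 0.2·35 + 0.8·2 = 8.6
Option 5: 0.2·25 + 0.8·5 = 9
Highest Hurwicz score = 10.6 → Option 2.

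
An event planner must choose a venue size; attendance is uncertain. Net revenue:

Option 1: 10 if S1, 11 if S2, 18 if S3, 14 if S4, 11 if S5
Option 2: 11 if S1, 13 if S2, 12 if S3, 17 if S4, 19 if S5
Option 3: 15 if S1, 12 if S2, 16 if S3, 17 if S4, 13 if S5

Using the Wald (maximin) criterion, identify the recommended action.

Row minima: Option 1=10, Option 2=11, Option 3=12
Best worst-case = 12 → Option 3.

Option 3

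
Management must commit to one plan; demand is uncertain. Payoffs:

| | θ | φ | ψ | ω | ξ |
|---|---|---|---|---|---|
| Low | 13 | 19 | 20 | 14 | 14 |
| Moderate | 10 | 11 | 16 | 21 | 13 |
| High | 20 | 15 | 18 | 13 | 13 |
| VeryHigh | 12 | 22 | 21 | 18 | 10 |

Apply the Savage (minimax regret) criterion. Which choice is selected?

Low

Column bests: θ=20, φ=22, ψ=21, ω=21, ξ=14.
Low regrets: 7, 3, 1, 7, 0 → max 7
Moderate regrets: 10, 11, 5, 0, 1 → max 11
High regrets: 0, 7, 3, 8, 1 → max 8
VeryHigh regrets: 8, 0, 0, 3, 4 → max 8
Smallest max regret = 7 → Low.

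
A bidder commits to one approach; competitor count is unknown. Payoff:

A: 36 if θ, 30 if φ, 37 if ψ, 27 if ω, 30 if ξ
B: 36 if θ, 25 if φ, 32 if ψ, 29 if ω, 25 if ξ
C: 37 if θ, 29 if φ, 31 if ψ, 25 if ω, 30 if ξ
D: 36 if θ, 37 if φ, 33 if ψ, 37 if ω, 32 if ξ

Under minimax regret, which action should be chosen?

Column bests: θ=37, φ=37, ψ=37, ω=37, ξ=32.
A regrets: 1, 7, 0, 10, 2 → max 10
B regrets: 1, 12, 5, 8, 7 → max 12
C regrets: 0, 8, 6, 12, 2 → max 12
D regrets: 1, 0, 4, 0, 0 → max 4
Smallest max regret = 4 → D.

D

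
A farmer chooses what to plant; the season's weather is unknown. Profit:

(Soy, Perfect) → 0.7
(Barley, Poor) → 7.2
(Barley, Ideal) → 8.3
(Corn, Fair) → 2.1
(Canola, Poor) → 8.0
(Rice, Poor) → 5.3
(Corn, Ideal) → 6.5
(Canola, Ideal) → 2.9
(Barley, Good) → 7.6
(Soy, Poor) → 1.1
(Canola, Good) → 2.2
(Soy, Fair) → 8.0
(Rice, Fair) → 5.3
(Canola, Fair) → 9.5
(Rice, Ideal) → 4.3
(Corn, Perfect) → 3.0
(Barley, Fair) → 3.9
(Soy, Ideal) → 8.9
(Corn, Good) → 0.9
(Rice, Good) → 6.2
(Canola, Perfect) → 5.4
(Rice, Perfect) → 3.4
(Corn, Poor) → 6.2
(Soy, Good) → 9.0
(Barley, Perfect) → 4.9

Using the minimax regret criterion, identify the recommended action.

Column bests: Poor=8.0, Fair=9.5, Good=9.0, Ideal=8.9, Perfect=5.4.
Corn regrets: 1.8, 7.4, 8.1, 2.4, 2.4 → max 8.1
Soy regrets: 6.9, 1.5, 0.0, 0.0, 4.7 → max 6.9
Barley regrets: 0.8, 5.6, 1.4, 0.6, 0.5 → max 5.6
Rice regrets: 2.7, 4.2, 2.8, 4.6, 2.0 → max 4.6
Canola regrets: 0.0, 0.0, 6.8, 6.0, 0.0 → max 6.8
Smallest max regret = 4.6 → Rice.

Rice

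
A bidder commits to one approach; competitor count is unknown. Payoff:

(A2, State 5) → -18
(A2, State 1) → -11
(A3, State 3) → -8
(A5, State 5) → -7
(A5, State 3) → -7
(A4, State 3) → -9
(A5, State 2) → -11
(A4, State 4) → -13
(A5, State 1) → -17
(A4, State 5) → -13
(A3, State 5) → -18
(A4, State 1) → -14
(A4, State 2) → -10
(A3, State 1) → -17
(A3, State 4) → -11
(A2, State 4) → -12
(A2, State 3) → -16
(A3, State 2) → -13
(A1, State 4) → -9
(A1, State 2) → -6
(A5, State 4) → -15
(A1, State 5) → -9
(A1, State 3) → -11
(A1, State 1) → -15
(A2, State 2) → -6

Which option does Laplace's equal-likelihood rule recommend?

Row averages: A1=-10, A2=-12.6, A3=-13.4, A4=-11.8, A5=-11.4
Highest average = -10 → A1.

A1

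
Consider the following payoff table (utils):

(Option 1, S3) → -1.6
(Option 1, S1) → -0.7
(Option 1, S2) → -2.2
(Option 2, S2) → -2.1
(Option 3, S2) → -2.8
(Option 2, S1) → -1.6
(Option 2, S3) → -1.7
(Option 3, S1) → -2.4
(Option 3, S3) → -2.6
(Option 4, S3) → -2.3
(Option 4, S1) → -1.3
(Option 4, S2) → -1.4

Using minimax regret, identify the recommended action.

Option 4

Column bests: S1=-0.7, S2=-1.4, S3=-1.6.
Option 1 regrets: 0.0, 0.8, 0.0 → max 0.8
Option 2 regrets: 0.9, 0.7, 0.1 → max 0.9
Option 3 regrets: 1.7, 1.4, 1.0 → max 1.7
Option 4 regrets: 0.6, 0.0, 0.7 → max 0.7
Smallest max regret = 0.7 → Option 4.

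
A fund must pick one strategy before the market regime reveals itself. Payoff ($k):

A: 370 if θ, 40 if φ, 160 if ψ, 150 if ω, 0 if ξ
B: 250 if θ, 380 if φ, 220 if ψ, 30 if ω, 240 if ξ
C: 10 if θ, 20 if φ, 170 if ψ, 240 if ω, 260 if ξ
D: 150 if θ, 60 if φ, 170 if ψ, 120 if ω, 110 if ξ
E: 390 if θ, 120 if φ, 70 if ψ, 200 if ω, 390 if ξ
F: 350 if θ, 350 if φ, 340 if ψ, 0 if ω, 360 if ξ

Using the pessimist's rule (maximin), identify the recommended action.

Row minima: A=0, B=30, C=10, D=60, E=70, F=0
Best worst-case = 70 → E.

E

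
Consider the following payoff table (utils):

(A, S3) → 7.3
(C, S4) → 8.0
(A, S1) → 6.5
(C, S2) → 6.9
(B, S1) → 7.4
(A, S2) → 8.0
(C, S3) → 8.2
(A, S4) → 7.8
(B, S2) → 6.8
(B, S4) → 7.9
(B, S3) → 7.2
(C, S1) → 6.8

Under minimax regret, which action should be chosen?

A

Column bests: S1=7.4, S2=8.0, S3=8.2, S4=8.0.
A regrets: 0.9, 0.0, 0.9, 0.2 → max 0.9
B regrets: 0.0, 1.2, 1.0, 0.1 → max 1.2
C regrets: 0.6, 1.1, 0.0, 0.0 → max 1.1
Smallest max regret = 0.9 → A.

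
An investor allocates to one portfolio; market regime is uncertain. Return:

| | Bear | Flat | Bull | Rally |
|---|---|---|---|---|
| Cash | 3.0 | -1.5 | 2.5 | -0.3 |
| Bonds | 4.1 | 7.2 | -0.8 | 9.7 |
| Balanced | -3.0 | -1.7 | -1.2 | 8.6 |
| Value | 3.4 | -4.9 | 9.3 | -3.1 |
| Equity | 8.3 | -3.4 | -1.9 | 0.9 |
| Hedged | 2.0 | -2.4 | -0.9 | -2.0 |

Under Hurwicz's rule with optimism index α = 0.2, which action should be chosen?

Bonds

Cash: 0.2·3.0 + 0.8·(-1.5) = -0.6
Bonds: 0.2·9.7 + 0.8·(-0.8) = 1.3
Balanced: 0.2·8.6 + 0.8·(-3.0) = -0.68
Value: 0.2·9.3 + 0.8·(-4.9) = -2.06
Equity: 0.2·8.3 + 0.8·(-3.4) = -1.06
Hedged: 0.2·2.0 + 0.8·(-2.4) = -1.52
Highest Hurwicz score = 1.3 → Bonds.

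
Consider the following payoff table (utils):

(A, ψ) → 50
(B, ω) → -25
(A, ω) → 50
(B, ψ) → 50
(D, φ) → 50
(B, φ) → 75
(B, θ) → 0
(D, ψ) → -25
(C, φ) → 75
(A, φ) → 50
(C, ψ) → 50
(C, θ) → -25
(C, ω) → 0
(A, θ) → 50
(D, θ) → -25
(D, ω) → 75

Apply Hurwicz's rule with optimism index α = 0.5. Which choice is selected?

A: 0.5·50 + 0.5·50 = 50
B: 0.5·75 + 0.5·(-25) = 25
C: 0.5·75 + 0.5·(-25) = 25
D: 0.5·75 + 0.5·(-25) = 25
Highest Hurwicz score = 50 → A.

A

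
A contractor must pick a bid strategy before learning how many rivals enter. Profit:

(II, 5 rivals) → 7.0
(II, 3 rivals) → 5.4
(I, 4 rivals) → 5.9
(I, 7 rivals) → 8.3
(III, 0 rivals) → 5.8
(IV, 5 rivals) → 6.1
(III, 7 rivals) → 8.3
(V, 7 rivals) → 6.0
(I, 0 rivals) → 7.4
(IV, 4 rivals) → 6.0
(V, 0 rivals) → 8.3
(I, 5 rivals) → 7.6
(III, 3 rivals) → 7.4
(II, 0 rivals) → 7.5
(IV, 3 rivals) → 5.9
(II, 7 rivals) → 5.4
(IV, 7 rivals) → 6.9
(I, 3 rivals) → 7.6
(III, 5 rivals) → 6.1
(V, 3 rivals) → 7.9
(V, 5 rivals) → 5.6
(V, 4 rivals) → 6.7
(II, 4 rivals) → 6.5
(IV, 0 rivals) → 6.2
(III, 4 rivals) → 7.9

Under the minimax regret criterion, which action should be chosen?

Column bests: 0 rivals=8.3, 3 rivals=7.9, 4 rivals=7.9, 5 rivals=7.6, 7 rivals=8.3.
I regrets: 0.9, 0.3, 2.0, 0.0, 0.0 → max 2.0
II regrets: 0.8, 2.5, 1.4, 0.6, 2.9 → max 2.9
III regrets: 2.5, 0.5, 0.0, 1.5, 0.0 → max 2.5
IV regrets: 2.1, 2.0, 1.9, 1.5, 1.4 → max 2.1
V regrets: 0.0, 0.0, 1.2, 2.0, 2.3 → max 2.3
Smallest max regret = 2.0 → I.

I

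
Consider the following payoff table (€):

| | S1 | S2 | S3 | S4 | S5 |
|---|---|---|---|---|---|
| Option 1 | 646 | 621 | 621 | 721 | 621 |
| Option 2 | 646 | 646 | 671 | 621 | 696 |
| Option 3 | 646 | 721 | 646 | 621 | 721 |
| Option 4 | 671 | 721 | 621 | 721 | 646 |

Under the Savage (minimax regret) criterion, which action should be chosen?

Option 4

Column bests: S1=671, S2=721, S3=671, S4=721, S5=721.
Option 1 regrets: 25, 100, 50, 0, 100 → max 100
Option 2 regrets: 25, 75, 0, 100, 25 → max 100
Option 3 regrets: 25, 0, 25, 100, 0 → max 100
Option 4 regrets: 0, 0, 50, 0, 75 → max 75
Smallest max regret = 75 → Option 4.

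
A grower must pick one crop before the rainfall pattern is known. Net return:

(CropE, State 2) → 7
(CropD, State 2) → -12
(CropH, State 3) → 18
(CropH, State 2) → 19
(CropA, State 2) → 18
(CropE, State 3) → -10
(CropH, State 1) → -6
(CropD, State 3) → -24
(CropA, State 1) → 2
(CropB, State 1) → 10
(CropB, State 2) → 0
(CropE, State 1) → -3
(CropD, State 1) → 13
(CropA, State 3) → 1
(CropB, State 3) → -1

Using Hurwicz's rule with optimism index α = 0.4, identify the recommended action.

CropA: 0.4·18 + 0.6·1 = 7.8
CropD: 0.4·13 + 0.6·(-24) = -9.2
CropH: 0.4·19 + 0.6·(-6) = 4
CropB: 0.4·10 + 0.6·(-1) = 3.4
CropE: 0.4·7 + 0.6·(-10) = -3.2
Highest Hurwicz score = 7.8 → CropA.

CropA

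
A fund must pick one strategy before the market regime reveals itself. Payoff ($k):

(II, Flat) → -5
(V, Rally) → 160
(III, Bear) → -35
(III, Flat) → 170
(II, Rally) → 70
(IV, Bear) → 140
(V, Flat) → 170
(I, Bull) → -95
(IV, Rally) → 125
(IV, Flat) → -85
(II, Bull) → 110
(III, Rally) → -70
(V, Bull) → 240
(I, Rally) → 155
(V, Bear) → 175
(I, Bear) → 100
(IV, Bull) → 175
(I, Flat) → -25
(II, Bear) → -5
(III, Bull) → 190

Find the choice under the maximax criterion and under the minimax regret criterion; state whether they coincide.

maximax → V; minimax regret → V (agree)

Row maxima: I=155, II=110, III=190, IV=175, V=240
Best best-case = 240 → V.
Column bests: Bear=175, Flat=170, Bull=240, Rally=160.
I regrets: 75, 195, 335, 5 → max 335
II regrets: 180, 175, 130, 90 → max 180
III regrets: 210, 0, 50, 230 → max 230
IV regrets: 35, 255, 65, 35 → max 255
V regrets: 0, 0, 0, 0 → max 0
Smallest max regret = 0 → V.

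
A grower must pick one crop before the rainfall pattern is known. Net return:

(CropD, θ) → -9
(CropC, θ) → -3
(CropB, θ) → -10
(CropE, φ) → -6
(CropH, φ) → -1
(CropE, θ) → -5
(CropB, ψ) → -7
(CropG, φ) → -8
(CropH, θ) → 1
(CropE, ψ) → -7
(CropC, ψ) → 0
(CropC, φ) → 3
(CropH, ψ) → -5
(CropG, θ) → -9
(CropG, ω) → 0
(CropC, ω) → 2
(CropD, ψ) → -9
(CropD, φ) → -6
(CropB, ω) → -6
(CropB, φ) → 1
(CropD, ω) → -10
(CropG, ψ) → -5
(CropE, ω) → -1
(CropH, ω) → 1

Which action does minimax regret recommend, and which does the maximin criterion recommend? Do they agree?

Column bests: θ=1, φ=3, ψ=0, ω=2.
CropG regrets: 10, 11, 5, 2 → max 11
CropH regrets: 0, 4, 5, 1 → max 5
CropD regrets: 10, 9, 9, 12 → max 12
CropC regrets: 4, 0, 0, 0 → max 4
CropE regrets: 6, 9, 7, 3 → max 9
CropB regrets: 11, 2, 7, 8 → max 11
Smallest max regret = 4 → CropC.
Row minima: CropG=-9, CropH=-5, CropD=-10, CropC=-3, CropE=-7, CropB=-10
Best worst-case = -3 → CropC.

minimax regret → CropC; maximin → CropC (agree)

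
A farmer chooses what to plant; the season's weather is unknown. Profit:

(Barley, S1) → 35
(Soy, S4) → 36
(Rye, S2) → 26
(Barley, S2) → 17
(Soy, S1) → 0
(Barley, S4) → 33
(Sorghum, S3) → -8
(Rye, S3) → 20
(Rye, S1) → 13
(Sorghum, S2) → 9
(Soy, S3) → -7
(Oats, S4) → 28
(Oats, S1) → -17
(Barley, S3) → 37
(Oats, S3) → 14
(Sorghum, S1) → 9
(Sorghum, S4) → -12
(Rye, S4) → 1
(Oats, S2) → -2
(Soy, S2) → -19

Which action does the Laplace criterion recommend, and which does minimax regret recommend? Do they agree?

Row averages: Soy=2.5, Oats=5.75, Rye=15, Sorghum=-0.5, Barley=30.5
Highest average = 30.5 → Barley.
Column bests: S1=35, S2=26, S3=37, S4=36.
Soy regrets: 35, 45, 44, 0 → max 45
Oats regrets: 52, 28, 23, 8 → max 52
Rye regrets: 22, 0, 17, 35 → max 35
Sorghum regrets: 26, 17, 45, 48 → max 48
Barley regrets: 0, 9, 0, 3 → max 9
Smallest max regret = 9 → Barley.

laplace → Barley; minimax regret → Barley (agree)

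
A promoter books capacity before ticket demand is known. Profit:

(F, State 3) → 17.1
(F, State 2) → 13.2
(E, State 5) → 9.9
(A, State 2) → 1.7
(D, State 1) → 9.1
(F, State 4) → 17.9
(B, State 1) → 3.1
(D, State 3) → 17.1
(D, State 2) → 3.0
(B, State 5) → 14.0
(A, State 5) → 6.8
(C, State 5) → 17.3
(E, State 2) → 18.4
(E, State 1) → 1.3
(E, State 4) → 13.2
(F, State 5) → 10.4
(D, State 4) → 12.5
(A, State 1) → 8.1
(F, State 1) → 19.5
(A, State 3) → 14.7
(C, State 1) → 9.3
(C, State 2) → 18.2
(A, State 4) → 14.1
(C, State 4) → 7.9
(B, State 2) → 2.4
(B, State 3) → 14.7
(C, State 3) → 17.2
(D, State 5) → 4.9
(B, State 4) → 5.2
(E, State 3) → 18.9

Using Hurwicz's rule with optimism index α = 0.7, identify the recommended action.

F

A: 0.7·14.7 + 0.3·1.7 = 10.8
B: 0.7·14.7 + 0.3·2.4 = 11.01
C: 0.7·18.2 + 0.3·7.9 = 15.11
D: 0.7·17.1 + 0.3·3.0 = 12.87
E: 0.7·18.9 + 0.3·1.3 = 13.62
F: 0.7·19.5 + 0.3·10.4 = 16.77
Highest Hurwicz score = 16.77 → F.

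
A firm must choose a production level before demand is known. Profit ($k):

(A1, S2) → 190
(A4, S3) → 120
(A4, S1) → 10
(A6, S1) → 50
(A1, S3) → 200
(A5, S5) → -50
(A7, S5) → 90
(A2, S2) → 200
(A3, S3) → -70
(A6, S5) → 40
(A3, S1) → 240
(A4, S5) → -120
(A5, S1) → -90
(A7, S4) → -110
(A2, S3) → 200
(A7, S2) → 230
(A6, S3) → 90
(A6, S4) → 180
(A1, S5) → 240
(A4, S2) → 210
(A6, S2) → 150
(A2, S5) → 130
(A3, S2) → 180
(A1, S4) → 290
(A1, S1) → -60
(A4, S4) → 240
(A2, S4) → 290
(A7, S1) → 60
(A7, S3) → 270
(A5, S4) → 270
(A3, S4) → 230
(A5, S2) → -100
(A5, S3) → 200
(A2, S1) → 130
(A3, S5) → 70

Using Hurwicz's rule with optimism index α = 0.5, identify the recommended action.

A2

A1: 0.5·290 + 0.5·(-60) = 115
A2: 0.5·290 + 0.5·130 = 210
A3: 0.5·240 + 0.5·(-70) = 85
A4: 0.5·240 + 0.5·(-120) = 60
A5: 0.5·270 + 0.5·(-100) = 85
A6: 0.5·180 + 0.5·40 = 110
A7: 0.5·270 + 0.5·(-110) = 80
Highest Hurwicz score = 210 → A2.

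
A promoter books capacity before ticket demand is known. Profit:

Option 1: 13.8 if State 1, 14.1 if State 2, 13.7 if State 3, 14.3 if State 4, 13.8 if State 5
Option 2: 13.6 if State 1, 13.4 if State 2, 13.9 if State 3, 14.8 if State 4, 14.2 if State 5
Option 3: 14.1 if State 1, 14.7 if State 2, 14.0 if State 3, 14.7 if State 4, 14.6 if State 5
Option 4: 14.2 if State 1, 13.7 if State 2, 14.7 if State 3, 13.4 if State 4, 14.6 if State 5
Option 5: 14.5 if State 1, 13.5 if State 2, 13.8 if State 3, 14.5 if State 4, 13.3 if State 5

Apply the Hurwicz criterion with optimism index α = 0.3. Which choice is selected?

Option 3

Option 1: 0.3·14.3 + 0.7·13.7 = 13.88
Option 2: 0.3·14.8 + 0.7·13.4 = 13.82
Option 3: 0.3·14.7 + 0.7·14.0 = 14.21
Option 4: 0.3·14.7 + 0.7·13.4 = 13.79
Option 5: 0.3·14.5 + 0.7·13.3 = 13.66
Highest Hurwicz score = 14.21 → Option 3.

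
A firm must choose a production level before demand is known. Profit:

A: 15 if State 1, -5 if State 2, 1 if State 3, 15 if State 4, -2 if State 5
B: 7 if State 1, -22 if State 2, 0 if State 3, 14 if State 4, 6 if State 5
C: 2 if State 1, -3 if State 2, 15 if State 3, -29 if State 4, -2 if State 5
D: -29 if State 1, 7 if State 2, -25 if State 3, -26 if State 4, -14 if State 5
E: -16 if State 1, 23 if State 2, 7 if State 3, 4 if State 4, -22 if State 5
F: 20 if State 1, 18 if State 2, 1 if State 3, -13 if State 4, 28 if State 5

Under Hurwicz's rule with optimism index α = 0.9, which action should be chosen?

A: 0.9·15 + 0.1·(-5) = 13
B: 0.9·14 + 0.1·(-22) = 10.4
C: 0.9·15 + 0.1·(-29) = 10.6
D: 0.9·7 + 0.1·(-29) = 3.4
E: 0.9·23 + 0.1·(-22) = 18.5
F: 0.9·28 + 0.1·(-13) = 23.9
Highest Hurwicz score = 23.9 → F.

F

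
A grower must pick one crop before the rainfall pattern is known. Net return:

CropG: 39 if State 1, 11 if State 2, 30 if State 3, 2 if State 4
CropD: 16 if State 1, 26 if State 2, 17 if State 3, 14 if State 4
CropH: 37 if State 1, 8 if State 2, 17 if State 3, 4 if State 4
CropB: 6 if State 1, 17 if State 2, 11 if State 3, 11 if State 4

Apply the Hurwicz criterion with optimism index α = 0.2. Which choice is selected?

CropD

CropG: 0.2·39 + 0.8·2 = 9.4
CropD: 0.2·26 + 0.8·14 = 16.4
CropH: 0.2·37 + 0.8·4 = 10.6
CropB: 0.2·17 + 0.8·6 = 8.2
Highest Hurwicz score = 16.4 → CropD.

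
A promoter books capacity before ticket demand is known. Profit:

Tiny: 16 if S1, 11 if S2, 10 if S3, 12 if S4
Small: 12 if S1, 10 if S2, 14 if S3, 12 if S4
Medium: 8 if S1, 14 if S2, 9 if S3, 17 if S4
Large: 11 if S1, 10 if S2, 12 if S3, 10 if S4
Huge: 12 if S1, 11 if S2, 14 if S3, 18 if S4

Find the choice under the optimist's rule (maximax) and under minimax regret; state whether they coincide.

maximax → Huge; minimax regret → Huge (agree)

Row maxima: Tiny=16, Small=14, Medium=17, Large=12, Huge=18
Best best-case = 18 → Huge.
Column bests: S1=16, S2=14, S3=14, S4=18.
Tiny regrets: 0, 3, 4, 6 → max 6
Small regrets: 4, 4, 0, 6 → max 6
Medium regrets: 8, 0, 5, 1 → max 8
Large regrets: 5, 4, 2, 8 → max 8
Huge regrets: 4, 3, 0, 0 → max 4
Smallest max regret = 4 → Huge.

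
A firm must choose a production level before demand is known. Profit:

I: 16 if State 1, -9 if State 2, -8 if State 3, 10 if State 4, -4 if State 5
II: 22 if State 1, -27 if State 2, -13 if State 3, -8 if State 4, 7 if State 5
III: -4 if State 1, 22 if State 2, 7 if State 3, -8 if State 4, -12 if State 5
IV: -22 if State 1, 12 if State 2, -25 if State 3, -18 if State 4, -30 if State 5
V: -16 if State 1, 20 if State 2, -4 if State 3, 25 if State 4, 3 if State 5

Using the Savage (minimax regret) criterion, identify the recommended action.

Column bests: State 1=22, State 2=22, State 3=7, State 4=25, State 5=7.
I regrets: 6, 31, 15, 15, 11 → max 31
II regrets: 0, 49, 20, 33, 0 → max 49
III regrets: 26, 0, 0, 33, 19 → max 33
IV regrets: 44, 10, 32, 43, 37 → max 44
V regrets: 38, 2, 11, 0, 4 → max 38
Smallest max regret = 31 → I.

I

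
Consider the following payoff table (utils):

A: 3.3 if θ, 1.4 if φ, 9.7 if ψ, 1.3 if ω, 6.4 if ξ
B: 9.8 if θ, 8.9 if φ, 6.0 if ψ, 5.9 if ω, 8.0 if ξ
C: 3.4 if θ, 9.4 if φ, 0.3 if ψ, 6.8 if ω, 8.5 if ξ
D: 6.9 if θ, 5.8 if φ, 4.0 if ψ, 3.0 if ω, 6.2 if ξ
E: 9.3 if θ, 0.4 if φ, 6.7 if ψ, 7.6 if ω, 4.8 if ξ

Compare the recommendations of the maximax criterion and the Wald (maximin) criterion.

Row maxima: A=9.7, B=9.8, C=9.4, D=6.9, E=9.3
Best best-case = 9.8 → B.
Row minima: A=1.3, B=5.9, C=0.3, D=3.0, E=0.4
Best worst-case = 5.9 → B.

maximax → B; maximin → B (agree)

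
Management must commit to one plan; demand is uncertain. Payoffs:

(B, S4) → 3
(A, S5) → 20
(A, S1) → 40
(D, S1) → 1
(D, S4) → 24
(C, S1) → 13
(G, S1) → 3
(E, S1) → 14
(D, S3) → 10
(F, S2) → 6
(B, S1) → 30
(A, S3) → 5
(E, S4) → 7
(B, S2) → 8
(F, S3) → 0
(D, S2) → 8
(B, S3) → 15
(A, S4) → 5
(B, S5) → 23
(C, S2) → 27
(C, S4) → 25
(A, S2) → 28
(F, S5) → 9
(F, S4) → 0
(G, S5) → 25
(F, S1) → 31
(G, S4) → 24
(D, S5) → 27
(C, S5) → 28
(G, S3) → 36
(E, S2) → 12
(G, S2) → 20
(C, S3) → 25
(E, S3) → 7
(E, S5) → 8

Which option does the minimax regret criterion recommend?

Column bests: S1=40, S2=28, S3=36, S4=25, S5=28.
A regrets: 0, 0, 31, 20, 8 → max 31
B regrets: 10, 20, 21, 22, 5 → max 22
C regrets: 27, 1, 11, 0, 0 → max 27
D regrets: 39, 20, 26, 1, 1 → max 39
E regrets: 26, 16, 29, 18, 20 → max 29
F regrets: 9, 22, 36, 25, 19 → max 36
G regrets: 37, 8, 0, 1, 3 → max 37
Smallest max regret = 22 → B.

B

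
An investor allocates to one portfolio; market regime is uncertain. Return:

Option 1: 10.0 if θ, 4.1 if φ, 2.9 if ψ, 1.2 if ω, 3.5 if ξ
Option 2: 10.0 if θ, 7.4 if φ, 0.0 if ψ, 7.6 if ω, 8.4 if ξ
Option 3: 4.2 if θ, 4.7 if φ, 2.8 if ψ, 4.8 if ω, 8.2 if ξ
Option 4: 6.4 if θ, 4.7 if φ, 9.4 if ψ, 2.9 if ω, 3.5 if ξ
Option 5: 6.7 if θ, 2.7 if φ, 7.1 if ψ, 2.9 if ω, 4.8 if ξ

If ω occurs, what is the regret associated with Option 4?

4.7

Best payoff under ω is 7.6.
Regret = 7.6 − 2.9 = 4.7.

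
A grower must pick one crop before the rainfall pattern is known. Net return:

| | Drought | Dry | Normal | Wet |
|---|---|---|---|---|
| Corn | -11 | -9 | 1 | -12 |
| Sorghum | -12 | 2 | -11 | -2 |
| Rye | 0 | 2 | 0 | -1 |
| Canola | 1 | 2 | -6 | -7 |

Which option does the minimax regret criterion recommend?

Rye

Column bests: Drought=1, Dry=2, Normal=1, Wet=-1.
Corn regrets: 12, 11, 0, 11 → max 12
Sorghum regrets: 13, 0, 12, 1 → max 13
Rye regrets: 1, 0, 1, 0 → max 1
Canola regrets: 0, 0, 7, 6 → max 7
Smallest max regret = 1 → Rye.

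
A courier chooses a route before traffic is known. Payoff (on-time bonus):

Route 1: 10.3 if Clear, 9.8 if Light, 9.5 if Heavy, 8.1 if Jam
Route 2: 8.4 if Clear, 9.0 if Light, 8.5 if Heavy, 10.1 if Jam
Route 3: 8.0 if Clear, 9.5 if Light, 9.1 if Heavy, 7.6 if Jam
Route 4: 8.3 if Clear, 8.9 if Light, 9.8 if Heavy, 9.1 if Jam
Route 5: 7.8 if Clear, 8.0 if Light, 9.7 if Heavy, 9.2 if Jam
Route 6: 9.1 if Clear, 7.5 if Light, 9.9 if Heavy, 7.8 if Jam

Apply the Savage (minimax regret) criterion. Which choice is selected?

Column bests: Clear=10.3, Light=9.8, Heavy=9.9, Jam=10.1.
Route 1 regrets: 0.0, 0.0, 0.4, 2.0 → max 2.0
Route 2 regrets: 1.9, 0.8, 1.4, 0.0 → max 1.9
Route 3 regrets: 2.3, 0.3, 0.8, 2.5 → max 2.5
Route 4 regrets: 2.0, 0.9, 0.1, 1.0 → max 2.0
Route 5 regrets: 2.5, 1.8, 0.2, 0.9 → max 2.5
Route 6 regrets: 1.2, 2.3, 0.0, 2.3 → max 2.3
Smallest max regret = 1.9 → Route 2.

Route 2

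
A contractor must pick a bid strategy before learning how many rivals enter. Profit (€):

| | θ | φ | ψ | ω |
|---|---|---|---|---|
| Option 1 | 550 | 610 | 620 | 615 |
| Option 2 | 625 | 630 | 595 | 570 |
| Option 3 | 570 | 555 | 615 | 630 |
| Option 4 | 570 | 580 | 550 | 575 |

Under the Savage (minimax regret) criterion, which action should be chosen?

Column bests: θ=625, φ=630, ψ=620, ω=630.
Option 1 regrets: 75, 20, 0, 15 → max 75
Option 2 regrets: 0, 0, 25, 60 → max 60
Option 3 regrets: 55, 75, 5, 0 → max 75
Option 4 regrets: 55, 50, 70, 55 → max 70
Smallest max regret = 60 → Option 2.

Option 2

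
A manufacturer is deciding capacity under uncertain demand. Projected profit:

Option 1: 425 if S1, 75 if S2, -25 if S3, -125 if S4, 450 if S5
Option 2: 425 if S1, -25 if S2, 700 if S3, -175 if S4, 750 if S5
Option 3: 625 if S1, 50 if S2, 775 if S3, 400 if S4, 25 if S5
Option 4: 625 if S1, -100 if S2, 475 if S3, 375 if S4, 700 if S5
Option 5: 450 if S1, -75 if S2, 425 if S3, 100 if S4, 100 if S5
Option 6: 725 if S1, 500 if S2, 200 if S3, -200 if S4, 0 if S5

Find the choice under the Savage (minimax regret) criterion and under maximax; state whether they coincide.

minimax regret → Option 2; maximax → Option 3 (disagree)

Column bests: S1=725, S2=500, S3=775, S4=400, S5=750.
Option 1 regrets: 300, 425, 800, 525, 300 → max 800
Option 2 regrets: 300, 525, 75, 575, 0 → max 575
Option 3 regrets: 100, 450, 0, 0, 725 → max 725
Option 4 regrets: 100, 600, 300, 25, 50 → max 600
Option 5 regrets: 275, 575, 350, 300, 650 → max 650
Option 6 regrets: 0, 0, 575, 600, 750 → max 750
Smallest max regret = 575 → Option 2.
Row maxima: Option 1=450, Option 2=750, Option 3=775, Option 4=700, Option 5=450, Option 6=725
Best best-case = 775 → Option 3.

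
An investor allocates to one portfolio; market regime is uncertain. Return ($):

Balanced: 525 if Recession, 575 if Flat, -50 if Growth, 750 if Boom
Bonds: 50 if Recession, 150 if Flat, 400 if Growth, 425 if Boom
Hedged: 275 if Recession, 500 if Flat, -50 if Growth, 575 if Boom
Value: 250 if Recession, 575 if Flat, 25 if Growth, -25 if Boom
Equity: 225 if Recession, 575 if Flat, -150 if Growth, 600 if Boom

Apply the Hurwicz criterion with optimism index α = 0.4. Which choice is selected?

Balanced: 0.4·750 + 0.6·(-50) = 270
Bonds: 0.4·425 + 0.6·50 = 200
Hedged: 0.4·575 + 0.6·(-50) = 200
Value: 0.4·575 + 0.6·(-25) = 215
Equity: 0.4·600 + 0.6·(-150) = 150
Highest Hurwicz score = 270 → Balanced.

Balanced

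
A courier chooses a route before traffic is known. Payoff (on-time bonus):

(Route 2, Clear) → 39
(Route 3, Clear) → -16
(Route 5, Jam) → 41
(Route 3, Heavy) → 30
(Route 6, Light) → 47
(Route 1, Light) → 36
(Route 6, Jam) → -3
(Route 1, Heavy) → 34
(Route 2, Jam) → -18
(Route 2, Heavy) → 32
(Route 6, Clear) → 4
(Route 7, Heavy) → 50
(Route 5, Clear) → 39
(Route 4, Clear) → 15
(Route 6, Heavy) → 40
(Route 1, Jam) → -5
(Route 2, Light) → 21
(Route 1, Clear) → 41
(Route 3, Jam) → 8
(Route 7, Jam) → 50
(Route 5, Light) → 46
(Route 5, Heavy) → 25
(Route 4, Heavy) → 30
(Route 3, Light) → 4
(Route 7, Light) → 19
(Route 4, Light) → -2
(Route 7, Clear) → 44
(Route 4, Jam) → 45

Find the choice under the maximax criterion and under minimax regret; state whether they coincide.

Row maxima: Route 1=41, Route 2=39, Route 3=30, Route 4=45, Route 5=46, Route 6=47, Route 7=50
Best best-case = 50 → Route 7.
Column bests: Clear=44, Light=47, Heavy=50, Jam=50.
Route 1 regrets: 3, 11, 16, 55 → max 55
Route 2 regrets: 5, 26, 18, 68 → max 68
Route 3 regrets: 60, 43, 20, 42 → max 60
Route 4 regrets: 29, 49, 20, 5 → max 49
Route 5 regrets: 5, 1, 25, 9 → max 25
Route 6 regrets: 40, 0, 10, 53 → max 53
Route 7 regrets: 0, 28, 0, 0 → max 28
Smallest max regret = 25 → Route 5.

maximax → Route 7; minimax regret → Route 5 (disagree)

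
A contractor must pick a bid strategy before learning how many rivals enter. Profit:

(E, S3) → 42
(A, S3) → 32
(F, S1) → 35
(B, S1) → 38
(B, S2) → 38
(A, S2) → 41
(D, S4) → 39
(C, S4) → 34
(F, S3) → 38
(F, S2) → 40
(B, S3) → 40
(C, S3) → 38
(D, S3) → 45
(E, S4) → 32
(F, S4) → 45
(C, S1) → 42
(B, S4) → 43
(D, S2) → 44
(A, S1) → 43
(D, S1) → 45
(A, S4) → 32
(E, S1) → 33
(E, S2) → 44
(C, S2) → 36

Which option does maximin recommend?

Row minima: A=32, B=38, C=34, D=39, E=32, F=35
Best worst-case = 39 → D.

D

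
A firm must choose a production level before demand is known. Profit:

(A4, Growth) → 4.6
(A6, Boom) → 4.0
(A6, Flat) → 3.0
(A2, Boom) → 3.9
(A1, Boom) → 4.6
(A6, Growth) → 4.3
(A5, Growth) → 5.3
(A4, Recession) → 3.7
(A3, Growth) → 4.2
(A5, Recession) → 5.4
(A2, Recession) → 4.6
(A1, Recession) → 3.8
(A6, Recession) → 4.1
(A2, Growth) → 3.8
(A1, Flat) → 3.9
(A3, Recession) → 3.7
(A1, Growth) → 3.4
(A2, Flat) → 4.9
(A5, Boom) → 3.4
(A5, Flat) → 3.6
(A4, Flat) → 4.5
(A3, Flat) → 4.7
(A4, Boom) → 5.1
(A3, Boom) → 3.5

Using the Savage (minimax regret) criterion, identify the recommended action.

A2

Column bests: Recession=5.4, Flat=4.9, Growth=5.3, Boom=5.1.
A1 regrets: 1.6, 1.0, 1.9, 0.5 → max 1.9
A2 regrets: 0.8, 0.0, 1.5, 1.2 → max 1.5
A3 regrets: 1.7, 0.2, 1.1, 1.6 → max 1.7
A4 regrets: 1.7, 0.4, 0.7, 0.0 → max 1.7
A5 regrets: 0.0, 1.3, 0.0, 1.7 → max 1.7
A6 regrets: 1.3, 1.9, 1.0, 1.1 → max 1.9
Smallest max regret = 1.5 → A2.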